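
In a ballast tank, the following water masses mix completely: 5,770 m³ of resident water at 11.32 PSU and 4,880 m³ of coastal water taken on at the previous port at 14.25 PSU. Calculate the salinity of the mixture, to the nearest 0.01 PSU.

12.66 PSU

Weighted by volume,
salt = 5,770×11.32 + 4,880×14.25 = 65,316.4 + 69,540 = 134,856.4
volume = 5,770 + 4,880 = 10,650 m³
S = 134,856.4 / 10,650 = 12.6626 PSU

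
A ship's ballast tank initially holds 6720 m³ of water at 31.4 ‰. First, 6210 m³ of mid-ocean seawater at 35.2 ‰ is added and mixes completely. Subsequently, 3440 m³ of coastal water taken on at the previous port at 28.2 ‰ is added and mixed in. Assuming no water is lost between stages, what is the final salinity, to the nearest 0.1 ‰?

32.2 ‰

Mass of salt is conserved:
Initial salt = 6,720×31.4 = 211,008
After stage 1: salt = 211,008 + 6,210×35.2 = 429,600; volume = 12,930 m³; S = 33.225 ‰
After stage 2: salt = 429,600 + 3,440×28.2 = 526,608; volume = 16,370 m³
S = 526,608 / 16,370 = 32.1691 ‰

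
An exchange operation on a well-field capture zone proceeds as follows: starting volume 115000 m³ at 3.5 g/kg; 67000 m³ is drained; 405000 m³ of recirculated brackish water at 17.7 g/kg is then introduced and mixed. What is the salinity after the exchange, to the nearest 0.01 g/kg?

Remaining after removal: 48,000 m³ at 3.5 g/kg (salt = 168,000)
After addition: salt = 168,000 + 405,000×17.7 = 7,336,500; volume = 453,000 m³
S = 7,336,500 / 453,000 = 16.1954 g/kg

16.20 g/kg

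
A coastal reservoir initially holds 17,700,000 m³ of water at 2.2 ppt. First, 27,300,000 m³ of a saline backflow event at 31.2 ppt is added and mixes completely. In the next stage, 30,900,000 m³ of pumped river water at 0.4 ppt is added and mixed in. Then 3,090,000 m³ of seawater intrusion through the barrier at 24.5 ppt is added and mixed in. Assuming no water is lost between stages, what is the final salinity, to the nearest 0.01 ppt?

12.39 ppt

Weighted by volume,
Initial salt = 17,700,000×2.2 = 38,940,000
After stage 1: salt = 38,940,000 + 27,300,000×31.2 = 890,700,000; volume = 45,000,000 m³; S = 19.793 ppt
After stage 2: salt = 890,700,000 + 30,900,000×0.4 = 903,060,000; volume = 75,900,000 m³; S = 11.898 ppt
After stage 3: salt = 903,060,000 + 3,090,000×24.5 = 978,765,000; volume = 78,990,000 m³
S = 978,765,000 / 78,990,000 = 12.391 ppt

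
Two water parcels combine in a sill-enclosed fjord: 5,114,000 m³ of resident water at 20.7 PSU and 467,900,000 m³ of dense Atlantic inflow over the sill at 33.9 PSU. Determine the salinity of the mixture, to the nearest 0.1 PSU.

33.8 PSU

Weighted by volume,
salt = 5,114,000×20.7 + 467,900,000×33.9 = 105,859,800 + 15,861,810,000 = 15,967,669,800
volume = 5,114,000 + 467,900,000 = 473,014,000 m³
S = 15,967,669,800 / 473,014,000 = 33.757 PSU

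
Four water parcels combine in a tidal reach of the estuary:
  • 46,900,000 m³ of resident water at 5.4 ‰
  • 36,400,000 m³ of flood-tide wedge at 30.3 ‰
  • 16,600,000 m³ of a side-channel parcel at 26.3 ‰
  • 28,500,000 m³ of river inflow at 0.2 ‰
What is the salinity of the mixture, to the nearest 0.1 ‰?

14.0 ‰

By conservation of dissolved salt,
salt = 46,900,000×5.4 + 36,400,000×30.3 + 16,600,000×26.3 + 28,500,000×0.2 = 253,260,000 + 1,102,920,000 + 436,580,000 + 5,700,000 = 1,798,460,000
volume = 46,900,000 + 36,400,000 + 16,600,000 + 28,500,000 = 128,400,000 m³
S = 1,798,460,000 / 128,400,000 = 14.007 ‰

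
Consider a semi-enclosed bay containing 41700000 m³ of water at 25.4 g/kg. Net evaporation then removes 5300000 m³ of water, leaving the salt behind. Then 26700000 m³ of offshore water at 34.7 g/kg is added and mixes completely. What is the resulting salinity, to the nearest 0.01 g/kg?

After evaporation: salt = 41,700,000×25.4 = 1,059,180,000; volume = 41,700,000 − 5,300,000 = 36,400,000 m³
After mixing: salt = 1,059,180,000 + 26,700,000×34.7 = 1,985,670,000; volume = 36,400,000 + 26,700,000 = 63,100,000 m³
S = 1,985,670,000 / 63,100,000 = 31.4686 g/kg

31.47 g/kg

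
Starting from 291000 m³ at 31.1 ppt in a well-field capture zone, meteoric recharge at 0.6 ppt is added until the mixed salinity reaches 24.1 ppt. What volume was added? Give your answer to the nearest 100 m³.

Salt balance: 291,000×31.1 + V×0.6 = (291,000+V)×24.1
9,050,100 + 0.6V = 7,013,100 + 24.1V
2,037,000 = 23.5V
V = 86,680.85 m³

86700 m³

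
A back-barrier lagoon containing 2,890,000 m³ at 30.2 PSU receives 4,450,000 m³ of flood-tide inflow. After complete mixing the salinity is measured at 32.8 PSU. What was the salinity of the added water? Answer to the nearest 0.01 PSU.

34.49 PSU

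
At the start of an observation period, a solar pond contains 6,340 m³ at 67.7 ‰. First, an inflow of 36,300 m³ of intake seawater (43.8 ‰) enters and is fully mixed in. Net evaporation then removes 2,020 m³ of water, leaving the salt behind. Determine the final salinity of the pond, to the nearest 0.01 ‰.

After mixing: salt = 6,340×67.7 + 36,300×43.8 = 2,019,158; volume = 42,640 m³
After evaporation: salt unchanged = 2,019,158; volume = 42,640 − 2,020 = 40,620 m³
S = 2,019,158 / 40,620 = 49.7085 ‰

49.71 ‰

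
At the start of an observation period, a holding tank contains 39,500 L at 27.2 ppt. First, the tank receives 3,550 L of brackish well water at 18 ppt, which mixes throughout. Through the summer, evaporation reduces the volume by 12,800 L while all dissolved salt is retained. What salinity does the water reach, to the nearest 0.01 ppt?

After mixing: salt = 39,500×27.2 + 3,550×18 = 1,138,300; volume = 43,050 L
After evaporation: salt unchanged = 1,138,300; volume = 43,050 − 12,800 = 30,250 L
S = 1,138,300 / 30,250 = 37.6298 ppt

37.63 ppt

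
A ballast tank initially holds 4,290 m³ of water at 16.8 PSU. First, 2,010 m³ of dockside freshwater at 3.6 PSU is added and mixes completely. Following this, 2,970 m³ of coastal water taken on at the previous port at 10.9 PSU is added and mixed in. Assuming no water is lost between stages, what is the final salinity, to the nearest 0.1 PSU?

Salt balance:
Initial salt = 4,290×16.8 = 72,072
After stage 1: salt = 72,072 + 2,010×3.6 = 79,308; volume = 6,300 m³; S = 12.589 PSU
After stage 2: salt = 79,308 + 2,970×10.9 = 111,681; volume = 9,270 m³
S = 111,681 / 9,270 = 12.0476 PSU

12.0 PSU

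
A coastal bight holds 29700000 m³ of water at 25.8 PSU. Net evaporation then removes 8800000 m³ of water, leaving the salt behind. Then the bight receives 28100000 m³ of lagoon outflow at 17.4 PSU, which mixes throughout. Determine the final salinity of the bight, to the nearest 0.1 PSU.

25.6 PSU

After evaporation: salt = 29,700,000×25.8 = 766,260,000; volume = 29,700,000 − 8,800,000 = 20,900,000 m³
After mixing: salt = 766,260,000 + 28,100,000×17.4 = 1,255,200,000; volume = 20,900,000 + 28,100,000 = 49,000,000 m³
S = 1,255,200,000 / 49,000,000 = 25.6163 PSU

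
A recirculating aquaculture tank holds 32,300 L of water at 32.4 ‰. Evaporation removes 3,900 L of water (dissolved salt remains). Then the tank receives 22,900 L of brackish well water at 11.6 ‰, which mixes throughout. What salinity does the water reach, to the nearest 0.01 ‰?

25.58 ‰

After evaporation: salt = 32,300×32.4 = 1,046,520; volume = 32,300 − 3,900 = 28,400 L
After mixing: salt = 1,046,520 + 22,900×11.6 = 1,312,160; volume = 28,400 + 22,900 = 51,300 L
S = 1,312,160 / 51,300 = 25.5782 ‰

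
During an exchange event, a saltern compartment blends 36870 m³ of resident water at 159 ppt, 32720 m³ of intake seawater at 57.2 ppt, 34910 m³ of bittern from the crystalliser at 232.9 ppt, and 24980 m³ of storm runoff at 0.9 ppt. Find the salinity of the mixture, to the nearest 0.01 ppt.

Weighted by volume,
salt = 36,870×159 + 32,720×57.2 + 34,910×232.9 + 24,980×0.9 = 5,862,330 + 1,871,584 + 8,130,539 + 22,482 = 15,886,935
volume = 36,870 + 32,720 + 34,910 + 24,980 = 129,480 m³
S = 15,886,935 / 129,480 = 122.698 ppt

122.70 ppt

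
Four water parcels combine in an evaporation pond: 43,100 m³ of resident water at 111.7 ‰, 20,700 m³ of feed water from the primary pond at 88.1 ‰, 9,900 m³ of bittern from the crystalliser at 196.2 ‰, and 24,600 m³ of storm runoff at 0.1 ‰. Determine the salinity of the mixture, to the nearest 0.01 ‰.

87.31 ‰

Mass of salt is conserved:
salt = 43,100×111.7 + 20,700×88.1 + 9,900×196.2 + 24,600×0.1 = 4,814,270 + 1,823,670 + 1,942,380 + 2,460 = 8,582,780
volume = 43,100 + 20,700 + 9,900 + 24,600 = 98,300 m³
S = 8,582,780 / 98,300 = 87.3121 ‰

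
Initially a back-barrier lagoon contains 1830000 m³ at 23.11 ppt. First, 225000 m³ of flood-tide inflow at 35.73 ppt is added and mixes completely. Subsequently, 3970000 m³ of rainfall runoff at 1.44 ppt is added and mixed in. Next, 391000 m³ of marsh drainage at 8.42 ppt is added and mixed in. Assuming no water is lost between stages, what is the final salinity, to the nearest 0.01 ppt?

9.25 ppt

By conservation of dissolved salt,
Initial salt = 1,830,000×23.11 = 42,291,300
After stage 1: salt = 42,291,300 + 225,000×35.73 = 50,330,550; volume = 2,055,000 m³; S = 24.492 ppt
After stage 2: salt = 50,330,550 + 3,970,000×1.44 = 56,047,350; volume = 6,025,000 m³; S = 9.302 ppt
After stage 3: salt = 56,047,350 + 391,000×8.42 = 59,339,570; volume = 6,416,000 m³
S = 59,339,570 / 6,416,000 = 9.2487 ppt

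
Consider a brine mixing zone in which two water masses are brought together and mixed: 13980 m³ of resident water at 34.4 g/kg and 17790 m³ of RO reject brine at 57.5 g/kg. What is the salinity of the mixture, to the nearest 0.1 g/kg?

Conserving salt mass:
salt = 13,980×34.4 + 17,790×57.5 = 480,912 + 1,022,925 = 1,503,837
volume = 13,980 + 17,790 = 31,770 m³
S = 1,503,837 / 31,770 = 47.335 g/kg

47.3 g/kg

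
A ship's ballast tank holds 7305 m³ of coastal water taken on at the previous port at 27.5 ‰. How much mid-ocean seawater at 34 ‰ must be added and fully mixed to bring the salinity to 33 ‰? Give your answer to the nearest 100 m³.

40200 m³

Salt balance: 7,305×27.5 + V×34 = (7,305+V)×33
200,887.5 + 34V = 241,065 + 33V
40,177.5 = 1V
V = 40,177.5 m³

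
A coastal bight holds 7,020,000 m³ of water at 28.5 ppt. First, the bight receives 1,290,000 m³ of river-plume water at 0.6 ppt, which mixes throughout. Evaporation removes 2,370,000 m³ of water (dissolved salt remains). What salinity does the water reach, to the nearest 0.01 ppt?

33.81 ppt

After mixing: salt = 7,020,000×28.5 + 1,290,000×0.6 = 200,844,000; volume = 8,310,000 m³
After evaporation: salt unchanged = 200,844,000; volume = 8,310,000 − 2,370,000 = 5,940,000 m³
S = 200,844,000 / 5,940,000 = 33.8121 ppt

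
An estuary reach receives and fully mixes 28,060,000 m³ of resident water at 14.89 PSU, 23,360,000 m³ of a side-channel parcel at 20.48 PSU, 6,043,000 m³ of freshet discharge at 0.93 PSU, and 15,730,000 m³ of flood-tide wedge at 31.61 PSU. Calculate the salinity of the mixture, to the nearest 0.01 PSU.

19.11 PSU

Total salt / total volume:
salt = 28,060,000×14.89 + 23,360,000×20.48 + 6,043,000×0.93 + 15,730,000×31.61 = 417,813,400 + 478,412,800 + 5,619,990 + 497,225,300 = 1,399,071,490
volume = 28,060,000 + 23,360,000 + 6,043,000 + 15,730,000 = 73,193,000 m³
S = 1,399,071,490 / 73,193,000 = 19.1148 PSU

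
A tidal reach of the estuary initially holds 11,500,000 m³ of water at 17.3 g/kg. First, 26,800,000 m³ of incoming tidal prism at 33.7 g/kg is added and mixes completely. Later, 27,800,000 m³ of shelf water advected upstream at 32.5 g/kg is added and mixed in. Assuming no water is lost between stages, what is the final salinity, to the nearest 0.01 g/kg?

30.34 g/kg

Conserving salt mass:
Initial salt = 11,500,000×17.3 = 198,950,000
After stage 1: salt = 198,950,000 + 26,800,000×33.7 = 1,102,110,000; volume = 38,300,000 m³; S = 28.776 g/kg
After stage 2: salt = 1,102,110,000 + 27,800,000×32.5 = 2,005,610,000; volume = 66,100,000 m³
S = 2,005,610,000 / 66,100,000 = 30.3421 g/kg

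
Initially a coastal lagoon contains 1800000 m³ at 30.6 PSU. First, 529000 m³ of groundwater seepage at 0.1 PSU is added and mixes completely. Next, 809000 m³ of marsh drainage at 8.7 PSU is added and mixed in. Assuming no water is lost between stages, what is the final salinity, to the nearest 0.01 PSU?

19.81 PSU

Weighted by volume,
Initial salt = 1,800,000×30.6 = 55,080,000
After stage 1: salt = 55,080,000 + 529,000×0.1 = 55,132,900; volume = 2,329,000 m³; S = 23.672 PSU
After stage 2: salt = 55,132,900 + 809,000×8.7 = 62,171,200; volume = 3,138,000 m³
S = 62,171,200 / 3,138,000 = 19.8124 PSU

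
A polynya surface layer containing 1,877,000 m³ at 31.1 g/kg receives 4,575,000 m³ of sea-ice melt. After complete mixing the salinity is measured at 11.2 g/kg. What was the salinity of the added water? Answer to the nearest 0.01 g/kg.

Salt balance: 1,877,000×31.1 + 4,575,000×S = 6,452,000×11.2
58,374,700 + 4,575,000·S = 72,262,400
S = (72,262,400 − 58,374,700) / 4,575,000 = 3.0356 g/kg

3.04 g/kg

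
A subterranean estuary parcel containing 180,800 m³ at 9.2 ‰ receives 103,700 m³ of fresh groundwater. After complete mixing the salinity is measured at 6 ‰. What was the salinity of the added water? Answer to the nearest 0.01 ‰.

Salt balance: 180,800×9.2 + 103,700×S = 284,500×6
1,663,360 + 103,700·S = 1,707,000
S = (1,707,000 − 1,663,360) / 103,700 = 0.4208 ‰

0.42 ‰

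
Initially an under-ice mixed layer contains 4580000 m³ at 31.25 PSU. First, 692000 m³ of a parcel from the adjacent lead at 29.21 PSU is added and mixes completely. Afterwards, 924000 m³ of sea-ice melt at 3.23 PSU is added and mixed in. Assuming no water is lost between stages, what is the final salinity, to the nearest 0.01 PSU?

26.84 PSU

Total salt / total volume:
Initial salt = 4,580,000×31.25 = 143,125,000
After stage 1: salt = 143,125,000 + 692,000×29.21 = 163,338,320; volume = 5,272,000 m³; S = 30.982 PSU
After stage 2: salt = 163,338,320 + 924,000×3.23 = 166,322,840; volume = 6,196,000 m³
S = 166,322,840 / 6,196,000 = 26.8436 PSU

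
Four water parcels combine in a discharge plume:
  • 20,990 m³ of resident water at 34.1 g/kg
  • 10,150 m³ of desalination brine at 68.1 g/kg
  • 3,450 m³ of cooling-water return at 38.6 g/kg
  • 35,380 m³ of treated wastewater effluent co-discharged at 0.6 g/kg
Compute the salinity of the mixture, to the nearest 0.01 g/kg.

22.31 g/kg

Weighted by volume,
salt = 20,990×34.1 + 10,150×68.1 + 3,450×38.6 + 35,380×0.6 = 715,759 + 691,215 + 133,170 + 21,228 = 1,561,372
volume = 20,990 + 10,150 + 3,450 + 35,380 = 69,970 m³
S = 1,561,372 / 69,970 = 22.3149 g/kg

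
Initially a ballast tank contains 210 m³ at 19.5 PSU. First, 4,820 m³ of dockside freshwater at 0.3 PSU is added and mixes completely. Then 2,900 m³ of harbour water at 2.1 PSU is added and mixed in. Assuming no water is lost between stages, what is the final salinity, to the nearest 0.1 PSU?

1.5 PSU

By conservation of dissolved salt,
Initial salt = 210×19.5 = 4,095
After stage 1: salt = 4,095 + 4,820×0.3 = 5,541; volume = 5,030 m³; S = 1.102 PSU
After stage 2: salt = 5,541 + 2,900×2.1 = 11,631; volume = 7,930 m³
S = 11,631 / 7,930 = 1.4667 PSU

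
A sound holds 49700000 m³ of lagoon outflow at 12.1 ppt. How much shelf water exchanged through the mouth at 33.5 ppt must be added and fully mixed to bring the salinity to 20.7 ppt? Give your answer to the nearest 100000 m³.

Salt balance: 49,700,000×12.1 + V×33.5 = (49,700,000+V)×20.7
601,370,000 + 33.5V = 1,028,790,000 + 20.7V
427,420,000 = 12.8V
V = 33,392,187.5 m³

33400000 m³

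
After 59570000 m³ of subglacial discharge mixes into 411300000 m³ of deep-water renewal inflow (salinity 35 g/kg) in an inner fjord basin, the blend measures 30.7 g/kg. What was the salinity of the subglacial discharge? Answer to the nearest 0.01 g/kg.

1.01 g/kg

Salt balance: 411,300,000×35 + 59,570,000×S = 470,870,000×30.7
14,395,500,000 + 59,570,000·S = 14,455,709,000
S = (14,455,709,000 − 14,395,500,000) / 59,570,000 = 1.0107 g/kg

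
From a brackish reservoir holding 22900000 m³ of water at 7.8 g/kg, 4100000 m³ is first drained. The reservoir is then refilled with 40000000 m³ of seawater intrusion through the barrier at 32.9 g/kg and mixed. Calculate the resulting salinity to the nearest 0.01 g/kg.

24.87 g/kg

Remaining after removal: 18,800,000 m³ at 7.8 g/kg (salt = 146,640,000)
After addition: salt = 146,640,000 + 40,000,000×32.9 = 1,462,640,000; volume = 58,800,000 m³
S = 1,462,640,000 / 58,800,000 = 24.8748 g/kg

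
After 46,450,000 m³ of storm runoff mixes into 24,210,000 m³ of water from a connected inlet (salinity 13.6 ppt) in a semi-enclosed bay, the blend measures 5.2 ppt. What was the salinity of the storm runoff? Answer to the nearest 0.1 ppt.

0.8 ppt

Salt balance: 24,210,000×13.6 + 46,450,000×S = 70,660,000×5.2
329,256,000 + 46,450,000·S = 367,432,000
S = (367,432,000 − 329,256,000) / 46,450,000 = 0.8219 ppt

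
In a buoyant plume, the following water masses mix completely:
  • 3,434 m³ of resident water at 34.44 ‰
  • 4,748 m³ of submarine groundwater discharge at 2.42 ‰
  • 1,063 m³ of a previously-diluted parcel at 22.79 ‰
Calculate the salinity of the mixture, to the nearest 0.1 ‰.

Weighted by volume,
salt = 3,434×34.44 + 4,748×2.42 + 1,063×22.79 = 118,266.96 + 11,490.16 + 24,225.77 = 153,982.89
volume = 3,434 + 4,748 + 1,063 = 9,245 m³
S = 153,982.89 / 9,245 = 16.656 ‰

16.7 ‰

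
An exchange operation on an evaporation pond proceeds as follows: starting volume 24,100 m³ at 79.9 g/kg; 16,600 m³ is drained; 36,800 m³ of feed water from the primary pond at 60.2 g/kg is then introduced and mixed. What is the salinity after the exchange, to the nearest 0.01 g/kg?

63.54 g/kg

Remaining after removal: 7,500 m³ at 79.9 g/kg (salt = 599,250)
After addition: salt = 599,250 + 36,800×60.2 = 2,814,610; volume = 44,300 m³
S = 2,814,610 / 44,300 = 63.5352 g/kg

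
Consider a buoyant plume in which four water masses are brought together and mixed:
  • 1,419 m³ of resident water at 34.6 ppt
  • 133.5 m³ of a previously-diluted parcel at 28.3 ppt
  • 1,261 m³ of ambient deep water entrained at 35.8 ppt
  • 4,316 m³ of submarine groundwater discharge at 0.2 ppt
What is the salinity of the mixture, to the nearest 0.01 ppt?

13.87 ppt

Conserving salt mass:
salt = 1,419×34.6 + 133.5×28.3 + 1,261×35.8 + 4,316×0.2 = 49,097.4 + 3,778.05 + 45,143.8 + 863.2 = 98,882.45
volume = 1,419 + 133.5 + 1,261 + 4,316 = 7,129.5 m³
S = 98,882.45 / 7,129.5 = 13.8695 ppt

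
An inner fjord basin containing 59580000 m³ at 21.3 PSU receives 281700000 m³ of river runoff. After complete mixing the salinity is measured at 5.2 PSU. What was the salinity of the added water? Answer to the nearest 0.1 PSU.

Salt balance: 59,580,000×21.3 + 281,700,000×S = 341,280,000×5.2
1,269,054,000 + 281,700,000·S = 1,774,656,000
S = (1,774,656,000 − 1,269,054,000) / 281,700,000 = 1.7948 PSU

1.8 PSU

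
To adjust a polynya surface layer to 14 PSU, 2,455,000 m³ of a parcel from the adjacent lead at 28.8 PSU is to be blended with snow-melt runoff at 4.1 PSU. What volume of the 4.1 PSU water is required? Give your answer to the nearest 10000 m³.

3670000 m³

Salt balance: 2,455,000×28.8 + V×4.1 = (2,455,000+V)×14
70,704,000 + 4.1V = 34,370,000 + 14V
36,334,000 = 9.9V
V = 3,670,101.01 m³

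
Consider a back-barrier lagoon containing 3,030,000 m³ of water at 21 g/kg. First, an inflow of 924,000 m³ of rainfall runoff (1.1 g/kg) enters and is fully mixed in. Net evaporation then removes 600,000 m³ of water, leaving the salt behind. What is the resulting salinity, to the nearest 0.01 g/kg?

19.27 g/kg

After mixing: salt = 3,030,000×21 + 924,000×1.1 = 64,646,400; volume = 3,954,000 m³
After evaporation: salt unchanged = 64,646,400; volume = 3,954,000 − 600,000 = 3,354,000 m³
S = 64,646,400 / 3,354,000 = 19.2744 g/kg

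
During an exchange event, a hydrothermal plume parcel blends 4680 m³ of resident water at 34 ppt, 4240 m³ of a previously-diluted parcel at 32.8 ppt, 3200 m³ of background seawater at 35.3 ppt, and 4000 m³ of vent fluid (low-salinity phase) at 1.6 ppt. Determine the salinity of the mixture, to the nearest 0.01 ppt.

25.90 ppt

Salt balance:
salt = 4,680×34 + 4,240×32.8 + 3,200×35.3 + 4,000×1.6 = 159,120 + 139,072 + 112,960 + 6,400 = 417,552
volume = 4,680 + 4,240 + 3,200 + 4,000 = 16,120 m³
S = 417,552 / 16,120 = 25.9027 ppt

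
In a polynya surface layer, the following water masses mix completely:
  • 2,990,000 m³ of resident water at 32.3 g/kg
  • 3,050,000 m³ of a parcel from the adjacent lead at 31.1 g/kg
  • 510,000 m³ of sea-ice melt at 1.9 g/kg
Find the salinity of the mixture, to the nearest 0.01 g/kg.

By conservation of dissolved salt,
salt = 2,990,000×32.3 + 3,050,000×31.1 + 510,000×1.9 = 96,577,000 + 94,855,000 + 969,000 = 192,401,000
volume = 2,990,000 + 3,050,000 + 510,000 = 6,550,000 m³
S = 192,401,000 / 6,550,000 = 29.3742 g/kg

29.37 g/kg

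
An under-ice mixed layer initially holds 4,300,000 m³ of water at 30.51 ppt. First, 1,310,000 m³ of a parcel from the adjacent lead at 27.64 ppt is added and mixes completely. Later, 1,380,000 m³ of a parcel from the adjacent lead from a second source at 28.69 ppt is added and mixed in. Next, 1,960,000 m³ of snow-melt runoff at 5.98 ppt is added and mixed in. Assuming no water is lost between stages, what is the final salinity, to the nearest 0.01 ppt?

24.44 ppt

Mass of salt is conserved:
Initial salt = 4,300,000×30.51 = 131,193,000
After stage 1: salt = 131,193,000 + 1,310,000×27.64 = 167,401,400; volume = 5,610,000 m³; S = 29.84 ppt
After stage 2: salt = 167,401,400 + 1,380,000×28.69 = 206,993,600; volume = 6,990,000 m³; S = 29.613 ppt
After stage 3: salt = 206,993,600 + 1,960,000×5.98 = 218,714,400; volume = 8,950,000 m³
S = 218,714,400 / 8,950,000 = 24.4374 ppt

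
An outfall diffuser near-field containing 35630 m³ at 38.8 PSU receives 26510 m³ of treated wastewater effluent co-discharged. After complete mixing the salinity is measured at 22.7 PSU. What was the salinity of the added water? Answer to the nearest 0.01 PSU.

Salt balance: 35,630×38.8 + 26,510×S = 62,140×22.7
1,382,444 + 26,510·S = 1,410,578
S = (1,410,578 − 1,382,444) / 26,510 = 1.0613 PSU

1.06 PSU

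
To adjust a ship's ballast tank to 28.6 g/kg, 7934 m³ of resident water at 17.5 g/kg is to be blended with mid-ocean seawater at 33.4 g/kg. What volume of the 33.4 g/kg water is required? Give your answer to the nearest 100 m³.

Salt balance: 7,934×17.5 + V×33.4 = (7,934+V)×28.6
138,845 + 33.4V = 226,912.4 + 28.6V
88,067.4 = 4.8V
V = 18,347.38 m³

18300 m³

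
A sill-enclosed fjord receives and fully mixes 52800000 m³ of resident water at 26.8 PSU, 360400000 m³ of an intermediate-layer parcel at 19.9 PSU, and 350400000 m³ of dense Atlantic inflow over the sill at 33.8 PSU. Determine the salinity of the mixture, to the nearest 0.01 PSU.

Weighted by volume,
salt = 52,800,000×26.8 + 360,400,000×19.9 + 350,400,000×33.8 = 1,415,040,000 + 7,171,960,000 + 11,843,520,000 = 20,430,520,000
volume = 52,800,000 + 360,400,000 + 350,400,000 = 763,600,000 m³
S = 20,430,520,000 / 763,600,000 = 26.7555 PSU

26.76 PSU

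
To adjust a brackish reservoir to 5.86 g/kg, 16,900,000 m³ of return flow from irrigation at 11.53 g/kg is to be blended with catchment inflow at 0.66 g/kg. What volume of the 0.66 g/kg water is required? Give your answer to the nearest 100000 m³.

Salt balance: 16,900,000×11.53 + V×0.66 = (16,900,000+V)×5.86
194,857,000 + 0.66V = 99,034,000 + 5.86V
95,823,000 = 5.2V
V = 18,427,500 m³

18400000 m³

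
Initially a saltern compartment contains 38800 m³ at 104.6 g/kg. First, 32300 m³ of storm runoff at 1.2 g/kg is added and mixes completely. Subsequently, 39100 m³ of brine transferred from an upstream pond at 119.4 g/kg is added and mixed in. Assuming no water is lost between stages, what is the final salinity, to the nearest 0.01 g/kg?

79.54 g/kg

Salt balance:
Initial salt = 38,800×104.6 = 4,058,480
After stage 1: salt = 4,058,480 + 32,300×1.2 = 4,097,240; volume = 71,100 m³; S = 57.626 g/kg
After stage 2: salt = 4,097,240 + 39,100×119.4 = 8,765,780; volume = 110,200 m³
S = 8,765,780 / 110,200 = 79.5443 g/kg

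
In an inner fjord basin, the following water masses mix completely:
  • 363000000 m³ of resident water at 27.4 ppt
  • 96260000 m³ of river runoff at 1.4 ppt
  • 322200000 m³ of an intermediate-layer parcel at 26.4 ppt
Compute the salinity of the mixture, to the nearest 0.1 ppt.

23.8 ppt

By conservation of dissolved salt,
salt = 363,000,000×27.4 + 96,260,000×1.4 + 322,200,000×26.4 = 9,946,200,000 + 134,764,000 + 8,506,080,000 = 18,587,044,000
volume = 363,000,000 + 96,260,000 + 322,200,000 = 781,460,000 m³
S = 18,587,044,000 / 781,460,000 = 23.785 ppt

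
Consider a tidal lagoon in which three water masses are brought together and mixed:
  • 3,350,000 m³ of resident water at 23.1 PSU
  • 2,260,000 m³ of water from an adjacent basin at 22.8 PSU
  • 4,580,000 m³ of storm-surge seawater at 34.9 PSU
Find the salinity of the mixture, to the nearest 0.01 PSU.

Salt balance:
salt = 3,350,000×23.1 + 2,260,000×22.8 + 4,580,000×34.9 = 77,385,000 + 51,528,000 + 159,842,000 = 288,755,000
volume = 3,350,000 + 2,260,000 + 4,580,000 = 10,190,000 m³
S = 288,755,000 / 10,190,000 = 28.3371 PSU

28.34 PSU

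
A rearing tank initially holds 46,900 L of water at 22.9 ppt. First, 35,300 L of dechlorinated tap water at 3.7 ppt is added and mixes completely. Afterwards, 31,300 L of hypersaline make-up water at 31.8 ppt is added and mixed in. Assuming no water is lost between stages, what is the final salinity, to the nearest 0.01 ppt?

19.38 ppt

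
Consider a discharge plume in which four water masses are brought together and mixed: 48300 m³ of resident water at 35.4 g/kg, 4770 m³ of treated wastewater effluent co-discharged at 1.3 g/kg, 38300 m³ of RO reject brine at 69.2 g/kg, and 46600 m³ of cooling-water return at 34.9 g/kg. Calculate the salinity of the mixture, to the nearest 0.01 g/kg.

43.43 g/kg

Weighted by volume,
salt = 48,300×35.4 + 4,770×1.3 + 38,300×69.2 + 46,600×34.9 = 1,709,820 + 6,201 + 2,650,360 + 1,626,340 = 5,992,721
volume = 48,300 + 4,770 + 38,300 + 46,600 = 137,970 m³
S = 5,992,721 / 137,970 = 43.435 g/kg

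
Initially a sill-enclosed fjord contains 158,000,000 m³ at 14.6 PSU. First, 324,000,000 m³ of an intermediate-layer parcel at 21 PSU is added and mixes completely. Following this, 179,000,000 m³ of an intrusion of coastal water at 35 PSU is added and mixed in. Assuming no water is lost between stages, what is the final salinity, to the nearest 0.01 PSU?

Total salt / total volume:
Initial salt = 158,000,000×14.6 = 2,306,800,000
After stage 1: salt = 2,306,800,000 + 324,000,000×21 = 9,110,800,000; volume = 482,000,000 m³; S = 18.902 PSU
After stage 2: salt = 9,110,800,000 + 179,000,000×35 = 15,375,800,000; volume = 661,000,000 m³
S = 15,375,800,000 / 661,000,000 = 23.2614 PSU

23.26 PSU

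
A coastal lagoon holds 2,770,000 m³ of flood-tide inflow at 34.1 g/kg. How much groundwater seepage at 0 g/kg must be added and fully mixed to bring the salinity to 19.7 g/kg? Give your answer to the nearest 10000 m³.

2020000 m³

Salt balance: 2,770,000×34.1 + V×0 = (2,770,000+V)×19.7
94,457,000 + 0V = 54,569,000 + 19.7V
39,888,000 = 19.7V
V = 2,024,771.57 m³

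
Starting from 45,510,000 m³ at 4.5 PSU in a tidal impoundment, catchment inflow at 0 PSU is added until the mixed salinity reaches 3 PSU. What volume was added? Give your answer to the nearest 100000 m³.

22800000 m³

Salt balance: 45,510,000×4.5 + V×0 = (45,510,000+V)×3
204,795,000 + 0V = 136,530,000 + 3V
68,265,000 = 3V
V = 22,755,000 m³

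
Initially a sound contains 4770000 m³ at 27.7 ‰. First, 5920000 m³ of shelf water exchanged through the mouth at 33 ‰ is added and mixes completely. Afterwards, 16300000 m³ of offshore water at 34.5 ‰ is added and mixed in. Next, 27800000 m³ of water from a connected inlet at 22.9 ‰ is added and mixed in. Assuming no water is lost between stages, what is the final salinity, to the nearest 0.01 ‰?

27.86 ‰

Mass of salt is conserved:
Initial salt = 4,770,000×27.7 = 132,129,000
After stage 1: salt = 132,129,000 + 5,920,000×33 = 327,489,000; volume = 10,690,000 m³; S = 30.635 ‰
After stage 2: salt = 327,489,000 + 16,300,000×34.5 = 889,839,000; volume = 26,990,000 m³; S = 32.969 ‰
After stage 3: salt = 889,839,000 + 27,800,000×22.9 = 1,526,459,000; volume = 54,790,000 m³
S = 1,526,459,000 / 54,790,000 = 27.8602 ‰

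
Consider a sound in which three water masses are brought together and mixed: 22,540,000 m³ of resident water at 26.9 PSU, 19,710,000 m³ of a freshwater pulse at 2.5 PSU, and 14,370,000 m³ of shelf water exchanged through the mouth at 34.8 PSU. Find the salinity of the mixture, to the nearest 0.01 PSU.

20.41 PSU

By conservation of dissolved salt,
salt = 22,540,000×26.9 + 19,710,000×2.5 + 14,370,000×34.8 = 606,326,000 + 49,275,000 + 500,076,000 = 1,155,677,000
volume = 22,540,000 + 19,710,000 + 14,370,000 = 56,620,000 m³
S = 1,155,677,000 / 56,620,000 = 20.4111 PSU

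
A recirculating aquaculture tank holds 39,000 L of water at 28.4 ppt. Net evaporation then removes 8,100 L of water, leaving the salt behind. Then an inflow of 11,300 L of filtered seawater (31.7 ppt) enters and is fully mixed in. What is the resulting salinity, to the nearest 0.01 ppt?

34.73 ppt

After evaporation: salt = 39,000×28.4 = 1,107,600; volume = 39,000 − 8,100 = 30,900 L
After mixing: salt = 1,107,600 + 11,300×31.7 = 1,465,810; volume = 30,900 + 11,300 = 42,200 L
S = 1,465,810 / 42,200 = 34.7348 ppt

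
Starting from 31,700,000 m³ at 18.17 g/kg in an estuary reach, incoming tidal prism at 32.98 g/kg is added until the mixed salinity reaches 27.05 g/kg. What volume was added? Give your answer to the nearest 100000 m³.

47500000 m³

Salt balance: 31,700,000×18.17 + V×32.98 = (31,700,000+V)×27.05
575,989,000 + 32.98V = 857,485,000 + 27.05V
281,496,000 = 5.93V
V = 47,469,814.5 m³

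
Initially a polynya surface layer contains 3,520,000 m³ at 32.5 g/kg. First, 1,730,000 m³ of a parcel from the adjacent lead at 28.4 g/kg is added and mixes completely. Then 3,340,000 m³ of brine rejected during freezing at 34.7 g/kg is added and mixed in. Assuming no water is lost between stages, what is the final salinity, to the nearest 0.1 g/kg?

32.5 g/kg

Weighted by volume,
Initial salt = 3,520,000×32.5 = 114,400,000
After stage 1: salt = 114,400,000 + 1,730,000×28.4 = 163,532,000; volume = 5,250,000 m³; S = 31.149 g/kg
After stage 2: salt = 163,532,000 + 3,340,000×34.7 = 279,430,000; volume = 8,590,000 m³
S = 279,430,000 / 8,590,000 = 32.5297 g/kg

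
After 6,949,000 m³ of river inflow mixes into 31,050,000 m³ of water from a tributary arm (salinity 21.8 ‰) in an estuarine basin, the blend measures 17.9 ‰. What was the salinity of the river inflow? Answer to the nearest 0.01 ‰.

0.47 ‰

Salt balance: 31,050,000×21.8 + 6,949,000×S = 37,999,000×17.9
676,890,000 + 6,949,000·S = 680,182,100
S = (680,182,100 − 676,890,000) / 6,949,000 = 0.4738 ‰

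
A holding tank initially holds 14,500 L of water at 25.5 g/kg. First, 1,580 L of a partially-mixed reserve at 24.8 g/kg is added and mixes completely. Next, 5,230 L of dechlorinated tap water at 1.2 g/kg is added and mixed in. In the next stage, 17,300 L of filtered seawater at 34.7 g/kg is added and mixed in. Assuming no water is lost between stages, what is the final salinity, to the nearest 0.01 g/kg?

Total salt / total volume:
Initial salt = 14,500×25.5 = 369,750
After stage 1: salt = 369,750 + 1,580×24.8 = 408,934; volume = 16,080 L; S = 25.431 g/kg
After stage 2: salt = 408,934 + 5,230×1.2 = 415,210; volume = 21,310 L; S = 19.484 g/kg
After stage 3: salt = 415,210 + 17,300×34.7 = 1,015,520; volume = 38,610 L
S = 1,015,520 / 38,610 = 26.302 g/kg

26.30 g/kg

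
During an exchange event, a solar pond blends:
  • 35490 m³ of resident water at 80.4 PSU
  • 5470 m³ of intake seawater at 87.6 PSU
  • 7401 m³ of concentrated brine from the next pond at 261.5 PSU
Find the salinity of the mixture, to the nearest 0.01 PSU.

Conserving salt mass:
salt = 35,490×80.4 + 5,470×87.6 + 7,401×261.5 = 2,853,396 + 479,172 + 1,935,361.5 = 5,267,929.5
volume = 35,490 + 5,470 + 7,401 = 48,361 m³
S = 5,267,929.5 / 48,361 = 108.9293 PSU

108.93 PSU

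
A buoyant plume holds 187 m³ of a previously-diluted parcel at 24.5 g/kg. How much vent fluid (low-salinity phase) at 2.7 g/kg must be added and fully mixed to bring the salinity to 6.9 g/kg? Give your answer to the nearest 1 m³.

784 m³

Salt balance: 187×24.5 + V×2.7 = (187+V)×6.9
4,581.5 + 2.7V = 1,290.3 + 6.9V
3,291.2 = 4.2V
V = 783.62 m³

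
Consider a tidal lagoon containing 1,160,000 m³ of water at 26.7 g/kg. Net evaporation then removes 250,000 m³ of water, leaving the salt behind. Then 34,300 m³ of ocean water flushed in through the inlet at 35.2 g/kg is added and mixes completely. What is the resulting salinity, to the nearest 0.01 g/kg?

34.08 g/kg

After evaporation: salt = 1,160,000×26.7 = 30,972,000; volume = 1,160,000 − 250,000 = 910,000 m³
After mixing: salt = 30,972,000 + 34,300×35.2 = 32,179,360; volume = 910,000 + 34,300 = 944,300 m³
S = 32,179,360 / 944,300 = 34.0775 g/kg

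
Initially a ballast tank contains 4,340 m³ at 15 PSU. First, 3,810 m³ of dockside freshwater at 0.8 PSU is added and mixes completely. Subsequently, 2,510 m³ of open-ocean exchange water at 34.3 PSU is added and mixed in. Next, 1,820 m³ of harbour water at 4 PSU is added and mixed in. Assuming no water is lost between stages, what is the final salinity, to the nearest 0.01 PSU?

Mass of salt is conserved:
Initial salt = 4,340×15 = 65,100
After stage 1: salt = 65,100 + 3,810×0.8 = 68,148; volume = 8,150 m³; S = 8.362 PSU
After stage 2: salt = 68,148 + 2,510×34.3 = 154,241; volume = 10,660 m³; S = 14.469 PSU
After stage 3: salt = 154,241 + 1,820×4 = 161,521; volume = 12,480 m³
S = 161,521 / 12,480 = 12.9424 PSU

12.94 PSU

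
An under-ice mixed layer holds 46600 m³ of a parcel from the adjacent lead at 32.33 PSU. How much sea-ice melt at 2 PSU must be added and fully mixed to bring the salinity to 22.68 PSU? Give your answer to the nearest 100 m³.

Salt balance: 46,600×32.33 + V×2 = (46,600+V)×22.68
1,506,578 + 2V = 1,056,888 + 22.68V
449,690 = 20.68V
V = 21,745.16 m³

21700 m³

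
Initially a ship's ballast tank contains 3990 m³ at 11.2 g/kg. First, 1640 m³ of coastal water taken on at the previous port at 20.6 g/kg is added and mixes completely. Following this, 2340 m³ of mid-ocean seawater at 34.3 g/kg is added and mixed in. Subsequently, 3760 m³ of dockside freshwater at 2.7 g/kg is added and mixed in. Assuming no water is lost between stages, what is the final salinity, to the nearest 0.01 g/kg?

Salt balance:
Initial salt = 3,990×11.2 = 44,688
After stage 1: salt = 44,688 + 1,640×20.6 = 78,472; volume = 5,630 m³; S = 13.938 g/kg
After stage 2: salt = 78,472 + 2,340×34.3 = 158,734; volume = 7,970 m³; S = 19.916 g/kg
After stage 3: salt = 158,734 + 3,760×2.7 = 168,886; volume = 11,730 m³
S = 168,886 / 11,730 = 14.3978 g/kg

14.40 g/kg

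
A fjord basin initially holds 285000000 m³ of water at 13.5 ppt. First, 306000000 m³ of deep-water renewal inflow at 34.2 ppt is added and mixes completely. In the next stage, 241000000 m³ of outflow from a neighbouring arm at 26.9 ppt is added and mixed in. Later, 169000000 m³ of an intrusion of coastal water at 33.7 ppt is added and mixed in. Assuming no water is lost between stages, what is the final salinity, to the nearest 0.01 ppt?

26.46 ppt

By conservation of dissolved salt,
Initial salt = 285,000,000×13.5 = 3,847,500,000
After stage 1: salt = 3,847,500,000 + 306,000,000×34.2 = 14,312,700,000; volume = 591,000,000 m³; S = 24.218 ppt
After stage 2: salt = 14,312,700,000 + 241,000,000×26.9 = 20,795,600,000; volume = 832,000,000 m³; S = 24.995 ppt
After stage 3: salt = 20,795,600,000 + 169,000,000×33.7 = 26,490,900,000; volume = 1,001,000,000 m³
S = 26,490,900,000 / 1,001,000,000 = 26.4644 ppt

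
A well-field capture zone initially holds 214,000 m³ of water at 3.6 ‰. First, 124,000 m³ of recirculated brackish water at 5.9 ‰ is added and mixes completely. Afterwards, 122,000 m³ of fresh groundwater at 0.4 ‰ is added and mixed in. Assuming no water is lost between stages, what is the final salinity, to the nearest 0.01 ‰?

By conservation of dissolved salt,
Initial salt = 214,000×3.6 = 770,400
After stage 1: salt = 770,400 + 124,000×5.9 = 1,502,000; volume = 338,000 m³; S = 4.444 ‰
After stage 2: salt = 1,502,000 + 122,000×0.4 = 1,550,800; volume = 460,000 m³
S = 1,550,800 / 460,000 = 3.3713 ‰

3.37 ‰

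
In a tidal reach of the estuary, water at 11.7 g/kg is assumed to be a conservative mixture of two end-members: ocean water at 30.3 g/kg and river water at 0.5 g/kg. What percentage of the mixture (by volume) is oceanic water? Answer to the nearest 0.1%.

Let g be the oceanic fraction. Salt balance per unit volume:
g×30.3 + (1−g)×0.5 = 11.7
g = (11.7 − 0.5) / (30.3 − 0.5) = 11.2/29.8 = 0.3758

37.6%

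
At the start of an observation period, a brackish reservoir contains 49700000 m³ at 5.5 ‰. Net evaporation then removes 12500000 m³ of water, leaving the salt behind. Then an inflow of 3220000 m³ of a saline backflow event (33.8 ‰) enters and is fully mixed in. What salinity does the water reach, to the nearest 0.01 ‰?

After evaporation: salt = 49,700,000×5.5 = 273,350,000; volume = 49,700,000 − 12,500,000 = 37,200,000 m³
After mixing: salt = 273,350,000 + 3,220,000×33.8 = 382,186,000; volume = 37,200,000 + 3,220,000 = 40,420,000 m³
S = 382,186,000 / 40,420,000 = 9.4554 ‰

9.46 ‰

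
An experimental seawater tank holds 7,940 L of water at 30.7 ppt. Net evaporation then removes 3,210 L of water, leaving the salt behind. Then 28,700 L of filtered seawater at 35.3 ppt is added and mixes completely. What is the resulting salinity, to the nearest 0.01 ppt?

37.60 ppt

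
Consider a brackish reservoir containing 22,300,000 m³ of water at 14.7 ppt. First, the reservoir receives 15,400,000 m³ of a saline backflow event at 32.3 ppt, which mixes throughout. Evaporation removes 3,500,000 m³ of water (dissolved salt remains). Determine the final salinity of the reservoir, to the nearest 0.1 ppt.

After mixing: salt = 22,300,000×14.7 + 15,400,000×32.3 = 825,230,000; volume = 37,700,000 m³
After evaporation: salt unchanged = 825,230,000; volume = 37,700,000 − 3,500,000 = 34,200,000 m³
S = 825,230,000 / 34,200,000 = 24.1295 ppt

24.1 ppt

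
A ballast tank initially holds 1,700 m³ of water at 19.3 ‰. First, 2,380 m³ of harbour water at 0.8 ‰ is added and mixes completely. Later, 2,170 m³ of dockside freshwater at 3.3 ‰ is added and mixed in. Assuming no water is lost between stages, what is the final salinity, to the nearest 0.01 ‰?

Salt balance:
Initial salt = 1,700×19.3 = 32,810
After stage 1: salt = 32,810 + 2,380×0.8 = 34,714; volume = 4,080 m³; S = 8.508 ‰
After stage 2: salt = 34,714 + 2,170×3.3 = 41,875; volume = 6,250 m³
S = 41,875 / 6,250 = 6.7 ‰

6.70 ‰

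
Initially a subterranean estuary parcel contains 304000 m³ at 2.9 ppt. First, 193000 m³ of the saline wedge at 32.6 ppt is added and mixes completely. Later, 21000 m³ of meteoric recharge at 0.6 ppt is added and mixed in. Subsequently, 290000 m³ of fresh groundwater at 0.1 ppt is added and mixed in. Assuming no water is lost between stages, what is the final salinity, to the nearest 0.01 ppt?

Weighted by volume,
Initial salt = 304,000×2.9 = 881,600
After stage 1: salt = 881,600 + 193,000×32.6 = 7,173,400; volume = 497,000 m³; S = 14.433 ppt
After stage 2: salt = 7,173,400 + 21,000×0.6 = 7,186,000; volume = 518,000 m³; S = 13.873 ppt
After stage 3: salt = 7,186,000 + 290,000×0.1 = 7,215,000; volume = 808,000 m³
S = 7,215,000 / 808,000 = 8.9295 ppt

8.93 ppt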